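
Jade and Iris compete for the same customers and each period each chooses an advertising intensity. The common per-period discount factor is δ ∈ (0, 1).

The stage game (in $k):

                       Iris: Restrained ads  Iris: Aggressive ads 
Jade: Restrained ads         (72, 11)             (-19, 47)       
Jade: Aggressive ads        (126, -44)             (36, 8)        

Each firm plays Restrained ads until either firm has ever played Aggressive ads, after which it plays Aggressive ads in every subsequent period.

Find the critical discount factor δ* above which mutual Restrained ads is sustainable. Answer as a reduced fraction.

12/13

Jade: cooperation gives 72 each period; deviation gives 126 once then 36 forever.
  72/(1−δ) ≥ 126 + 36δ/(1−δ) ⇒ δ ≥ 54/90 = 3/5.
Iris: cooperation gives 11 each period; deviation gives 47 once then 8 forever.
  δ ≥ 36/39 = 12/13.
Both must hold, so the binding constraint is Iris's: δ ≥ 12/13.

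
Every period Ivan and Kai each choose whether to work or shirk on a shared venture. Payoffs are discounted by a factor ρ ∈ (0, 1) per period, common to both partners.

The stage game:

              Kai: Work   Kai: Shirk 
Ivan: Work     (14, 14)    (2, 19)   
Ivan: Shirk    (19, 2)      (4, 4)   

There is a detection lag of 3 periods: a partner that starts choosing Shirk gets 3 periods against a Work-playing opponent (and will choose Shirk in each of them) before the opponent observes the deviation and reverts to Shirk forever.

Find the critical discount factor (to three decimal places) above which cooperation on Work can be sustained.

Deviating for the 3 undetected periods gains 19−14 = 5 per period over cooperation, then loses 14−4 = 10 per period forever once punishment starts.
Gain: 5(1 + ρ + … + ρ^2); loss: 10·ρ^3/(1−ρ).
No profitable deviation ⇔ 5(1−ρ^3) ≤ 10·ρ^3, i.e. ρ^3 ≥ 5/(5+10) = 1/3.
Hence ρ ≥ (1/3)^(1/3) ≈ 0.693.

0.693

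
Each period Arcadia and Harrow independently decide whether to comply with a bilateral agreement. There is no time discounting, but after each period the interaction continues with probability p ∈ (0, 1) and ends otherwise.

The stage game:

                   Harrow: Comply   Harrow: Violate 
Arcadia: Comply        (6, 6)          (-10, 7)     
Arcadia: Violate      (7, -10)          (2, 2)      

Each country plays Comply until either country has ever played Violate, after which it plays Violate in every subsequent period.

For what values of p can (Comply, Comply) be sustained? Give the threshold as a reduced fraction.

Expected cooperation value is 6 + p·6 + p²·6 + … = 6/(1−p); deviation gives 7 + p·2/(1−p).
6 ≥ 7(1−p) + 2p ⇒ 5p ≥ 1 ⇒ p ≥ 1/5.

1/5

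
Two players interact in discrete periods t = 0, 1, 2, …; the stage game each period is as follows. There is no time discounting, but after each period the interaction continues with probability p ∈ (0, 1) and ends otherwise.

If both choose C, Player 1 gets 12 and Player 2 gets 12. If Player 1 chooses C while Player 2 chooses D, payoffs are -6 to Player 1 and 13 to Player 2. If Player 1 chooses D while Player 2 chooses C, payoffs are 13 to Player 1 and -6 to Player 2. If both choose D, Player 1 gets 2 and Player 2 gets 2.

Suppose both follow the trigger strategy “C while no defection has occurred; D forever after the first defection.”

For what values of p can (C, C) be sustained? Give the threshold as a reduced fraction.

1/11

With no time discounting, the continuation probability p plays the role of the discount factor.
Grim-trigger IC: 12/(1−p) ≥ 13 + 2p/(1−p) ⇒ p ≥ (13−12)/(13−2) = 1/11.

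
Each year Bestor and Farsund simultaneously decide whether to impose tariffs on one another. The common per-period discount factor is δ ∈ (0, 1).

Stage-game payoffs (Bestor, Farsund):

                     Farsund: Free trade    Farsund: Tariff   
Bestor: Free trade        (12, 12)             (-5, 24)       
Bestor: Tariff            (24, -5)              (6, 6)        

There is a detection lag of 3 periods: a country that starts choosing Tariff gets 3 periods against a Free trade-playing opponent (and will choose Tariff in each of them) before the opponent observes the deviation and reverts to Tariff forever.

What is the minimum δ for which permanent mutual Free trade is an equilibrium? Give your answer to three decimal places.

0.874

The best deviation is to choose Tariff for all 3 undetected periods, earning 24 each, then 6 forever once detected.
Deviation value: 24(1−δ^3)/(1−δ) + 6δ^3/(1−δ); cooperation value: 12/(1−δ).
IC: 12 ≥ 24(1−δ^3) + 6δ^3 = 24 − 18δ^3.
So δ^3 ≥ 12/18 = 2/3, giving δ ≥ (2/3)^(1/3) ≈ 0.874.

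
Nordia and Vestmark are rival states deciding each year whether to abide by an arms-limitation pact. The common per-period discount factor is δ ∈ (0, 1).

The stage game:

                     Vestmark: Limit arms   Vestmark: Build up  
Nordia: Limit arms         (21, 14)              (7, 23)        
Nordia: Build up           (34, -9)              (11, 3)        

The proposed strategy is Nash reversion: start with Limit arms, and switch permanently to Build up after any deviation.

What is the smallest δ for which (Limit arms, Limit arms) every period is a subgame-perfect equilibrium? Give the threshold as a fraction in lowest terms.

For Nordia: deviation gain 34−21 = 13, per-period punishment loss 21−11 = 10. IC gives δ ≥ 13/23.
For Vestmark: gain 9, loss 11 per period, so δ ≥ 9/20.
The tighter constraint is Nordia's, so cooperation needs δ ≥ 13/23.

13/23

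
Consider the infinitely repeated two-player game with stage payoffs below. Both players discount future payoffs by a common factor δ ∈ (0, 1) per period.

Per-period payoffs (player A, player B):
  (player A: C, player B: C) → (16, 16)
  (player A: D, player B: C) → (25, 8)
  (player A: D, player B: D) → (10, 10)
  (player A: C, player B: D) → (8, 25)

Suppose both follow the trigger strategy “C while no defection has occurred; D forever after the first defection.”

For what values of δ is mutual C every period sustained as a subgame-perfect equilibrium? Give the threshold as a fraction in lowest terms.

3/5

One-period gain from deviating is 25 − 16 = 9. The loss is 16 − 10 = 6 in every subsequent period, with present value 6·δ/(1−δ).
Deviation is unprofitable when 6·δ/(1−δ) ≥ 9, i.e. δ/(1−δ) ≥ 3/2.
Equivalently δ ≥ 9/(9+6) = 3/5.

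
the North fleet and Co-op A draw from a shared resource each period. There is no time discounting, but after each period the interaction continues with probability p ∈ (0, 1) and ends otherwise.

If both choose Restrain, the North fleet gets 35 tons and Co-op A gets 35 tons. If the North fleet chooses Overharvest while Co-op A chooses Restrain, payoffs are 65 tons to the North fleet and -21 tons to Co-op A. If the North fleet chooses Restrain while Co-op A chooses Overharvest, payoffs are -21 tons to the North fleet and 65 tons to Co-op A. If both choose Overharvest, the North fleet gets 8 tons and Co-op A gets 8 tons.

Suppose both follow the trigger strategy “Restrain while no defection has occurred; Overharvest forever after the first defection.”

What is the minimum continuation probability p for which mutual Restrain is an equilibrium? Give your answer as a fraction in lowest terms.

Expected cooperation value is 35 + p·35 + p²·35 + … = 35/(1−p); deviation gives 65 + p·8/(1−p).
35 ≥ 65(1−p) + 8p ⇒ 57p ≥ 30 ⇒ p ≥ 30/57 = 10/19.

10/19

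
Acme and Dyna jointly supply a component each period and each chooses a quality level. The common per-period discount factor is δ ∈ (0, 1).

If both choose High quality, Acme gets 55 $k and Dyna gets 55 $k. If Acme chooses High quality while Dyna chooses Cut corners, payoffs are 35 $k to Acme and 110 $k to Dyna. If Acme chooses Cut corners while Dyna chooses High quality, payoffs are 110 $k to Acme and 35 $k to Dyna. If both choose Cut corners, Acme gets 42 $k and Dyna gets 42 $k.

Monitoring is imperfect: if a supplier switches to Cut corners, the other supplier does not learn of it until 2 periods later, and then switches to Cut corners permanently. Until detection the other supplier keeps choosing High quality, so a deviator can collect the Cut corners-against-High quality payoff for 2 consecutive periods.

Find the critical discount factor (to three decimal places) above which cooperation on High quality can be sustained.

0.899

A deviator earns 110 for 2 periods, then 42 forever; cooperating earns 55 forever. Multiplying the IC by (1−δ):
55 ≥ 110(1−δ^2) + 42δ^2, so 68·δ^2 ≥ 55 and δ^2 ≥ 55/68.
δ ≥ (55/68)^(1/2) ≈ 0.899.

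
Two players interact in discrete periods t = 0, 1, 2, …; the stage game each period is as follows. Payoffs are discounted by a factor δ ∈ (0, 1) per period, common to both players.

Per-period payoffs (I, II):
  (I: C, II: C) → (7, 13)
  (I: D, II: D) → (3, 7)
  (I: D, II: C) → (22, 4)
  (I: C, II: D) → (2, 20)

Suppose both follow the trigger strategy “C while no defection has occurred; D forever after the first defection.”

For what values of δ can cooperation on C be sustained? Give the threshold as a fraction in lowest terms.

15/19

I's threshold: (22−7)/(22−3) = 15/19.
II's threshold: (20−13)/(20−7) = 7/13.
15/19 > 7/13, so I binds and δ* = 15/19.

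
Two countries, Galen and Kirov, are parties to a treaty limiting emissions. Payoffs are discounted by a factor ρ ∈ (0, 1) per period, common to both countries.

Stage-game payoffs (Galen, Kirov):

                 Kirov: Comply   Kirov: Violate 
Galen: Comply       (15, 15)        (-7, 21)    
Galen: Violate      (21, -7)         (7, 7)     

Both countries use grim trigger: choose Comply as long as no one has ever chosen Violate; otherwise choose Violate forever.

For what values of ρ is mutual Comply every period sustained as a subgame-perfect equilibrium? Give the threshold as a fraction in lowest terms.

3/7

One-period gain from deviating is 21 − 15 = 6. The loss is 15 − 7 = 8 in every subsequent period, with present value 8·ρ/(1−ρ).
Deviation is unprofitable when 8·ρ/(1−ρ) ≥ 6, i.e. ρ/(1−ρ) ≥ 3/4.
Equivalently ρ ≥ 6/(6+8) = 3/7.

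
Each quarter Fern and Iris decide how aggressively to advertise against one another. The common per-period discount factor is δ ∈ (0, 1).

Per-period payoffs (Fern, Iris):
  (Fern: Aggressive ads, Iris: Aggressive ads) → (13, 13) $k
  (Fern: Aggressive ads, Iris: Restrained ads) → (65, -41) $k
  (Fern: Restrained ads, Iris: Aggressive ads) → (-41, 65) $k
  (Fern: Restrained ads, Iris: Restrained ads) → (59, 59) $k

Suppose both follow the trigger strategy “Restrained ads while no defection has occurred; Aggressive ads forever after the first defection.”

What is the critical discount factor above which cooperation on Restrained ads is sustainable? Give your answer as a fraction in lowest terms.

3/26

One-period gain from deviating is 65 − 59 = 6. The loss is 59 − 13 = 46 in every subsequent period, with present value 46·δ/(1−δ).
Deviation is unprofitable when 46·δ/(1−δ) ≥ 6, i.e. δ/(1−δ) ≥ 3/23.
Equivalently δ ≥ 6/(6+46) = 3/26.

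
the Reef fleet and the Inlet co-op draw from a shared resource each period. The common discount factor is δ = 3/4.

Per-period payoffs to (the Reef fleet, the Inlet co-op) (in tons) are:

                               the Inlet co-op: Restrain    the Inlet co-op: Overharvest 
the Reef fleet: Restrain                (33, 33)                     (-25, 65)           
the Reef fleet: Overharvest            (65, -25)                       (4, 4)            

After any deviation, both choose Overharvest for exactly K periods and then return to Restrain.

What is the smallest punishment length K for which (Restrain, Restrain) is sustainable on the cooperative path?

2

No profitable deviation requires (33−4)(δ+…+δ^K) ≥ 65−33, i.e. δ+…+δ^K ≥ 32/29 ≈ 1.1034.
With δ = 3/4, the partial sums are K=1: 0.7500, K=2: 1.3125.
K = 2 is the first length at which the sum reaches 1.1034.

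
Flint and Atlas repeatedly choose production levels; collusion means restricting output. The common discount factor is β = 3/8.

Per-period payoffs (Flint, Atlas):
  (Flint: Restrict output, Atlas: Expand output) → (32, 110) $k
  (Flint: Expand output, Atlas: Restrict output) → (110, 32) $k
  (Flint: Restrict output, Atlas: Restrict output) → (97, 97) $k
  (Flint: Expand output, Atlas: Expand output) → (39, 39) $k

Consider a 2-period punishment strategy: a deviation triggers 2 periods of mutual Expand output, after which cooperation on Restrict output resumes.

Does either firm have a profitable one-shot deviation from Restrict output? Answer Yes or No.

Comparing payoff streams over the 3 periods until play realigns: cooperate → 97(1+β+…+β^2); deviate → 110 + 39(β+…+β^2).
Cooperation is sustained iff (97−39)(β+…+β^2) ≥ 110−97.
β+…+β^2 = 3/8·(1−(3/8)^2)/(1−3/8) = 0.5156, and (110−97)/(97−39) = 0.2241.
0.5156 ≥ 0.2241, so cooperation is sustainable.

No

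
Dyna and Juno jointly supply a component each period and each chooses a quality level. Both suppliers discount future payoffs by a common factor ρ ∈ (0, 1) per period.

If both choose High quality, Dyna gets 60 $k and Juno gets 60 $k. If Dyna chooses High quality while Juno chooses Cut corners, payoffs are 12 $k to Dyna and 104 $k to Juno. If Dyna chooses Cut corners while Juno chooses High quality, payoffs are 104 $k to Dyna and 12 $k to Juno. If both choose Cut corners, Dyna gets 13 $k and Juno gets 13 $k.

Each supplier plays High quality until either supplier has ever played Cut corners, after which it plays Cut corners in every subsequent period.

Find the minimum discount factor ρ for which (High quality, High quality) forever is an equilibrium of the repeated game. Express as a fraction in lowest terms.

44/91

60/(1−ρ) ≥ 104 + 13ρ/(1−ρ)
60 ≥ 104 − 91ρ
ρ ≥ 44/91.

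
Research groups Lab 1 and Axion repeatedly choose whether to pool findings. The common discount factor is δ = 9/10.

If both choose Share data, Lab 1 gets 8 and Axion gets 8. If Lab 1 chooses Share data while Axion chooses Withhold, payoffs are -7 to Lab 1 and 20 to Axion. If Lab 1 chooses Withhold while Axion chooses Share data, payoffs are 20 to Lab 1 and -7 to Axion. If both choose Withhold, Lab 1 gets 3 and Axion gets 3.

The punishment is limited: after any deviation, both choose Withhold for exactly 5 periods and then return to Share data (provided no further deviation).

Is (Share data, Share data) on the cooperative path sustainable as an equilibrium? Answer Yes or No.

Comparing payoff streams over the 6 periods until play realigns: cooperate → 8(1+δ+…+δ^5); deviate → 20 + 3(δ+…+δ^5).
Cooperation is sustained iff (8−3)(δ+…+δ^5) ≥ 20−8.
δ+…+δ^5 = 9/10·(1−(9/10)^5)/(1−9/10) = 3.6856, and (20−8)/(8−3) = 2.4000.
3.6856 ≥ 2.4000, so cooperation is sustainable.

Yes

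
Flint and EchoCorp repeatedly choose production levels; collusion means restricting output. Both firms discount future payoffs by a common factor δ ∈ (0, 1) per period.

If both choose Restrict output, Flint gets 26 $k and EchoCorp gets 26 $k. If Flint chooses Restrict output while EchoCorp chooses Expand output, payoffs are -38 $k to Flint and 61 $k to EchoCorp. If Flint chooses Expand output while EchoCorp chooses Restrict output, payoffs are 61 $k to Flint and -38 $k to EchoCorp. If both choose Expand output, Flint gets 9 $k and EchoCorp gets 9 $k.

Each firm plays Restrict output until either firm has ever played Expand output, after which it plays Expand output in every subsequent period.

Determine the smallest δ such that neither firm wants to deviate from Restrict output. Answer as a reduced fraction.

35/52

Cooperation forever yields 26 each period: 26/(1−δ).
Deviating yields 61 once, then 9 forever: 61 + 9δ/(1−δ).
No profitable deviation requires 26/(1−δ) ≥ 61 + 9δ/(1−δ).
Multiplying by (1−δ): 26 ≥ 61(1−δ) + 9δ = 61 − 52δ.
So 52δ ≥ 35, i.e. δ ≥ 35/52.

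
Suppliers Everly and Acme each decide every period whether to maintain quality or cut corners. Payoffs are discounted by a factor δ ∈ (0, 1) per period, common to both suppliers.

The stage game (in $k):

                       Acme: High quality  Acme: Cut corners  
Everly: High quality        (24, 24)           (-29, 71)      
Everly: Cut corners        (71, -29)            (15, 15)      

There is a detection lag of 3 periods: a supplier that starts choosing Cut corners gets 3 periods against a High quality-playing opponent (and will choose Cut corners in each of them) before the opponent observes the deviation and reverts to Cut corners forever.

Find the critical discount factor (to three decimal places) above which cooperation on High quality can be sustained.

The best deviation is to choose Cut corners for all 3 undetected periods, earning 71 each, then 15 forever once detected.
Deviation value: 71(1−δ^3)/(1−δ) + 15δ^3/(1−δ); cooperation value: 24/(1−δ).
IC: 24 ≥ 71(1−δ^3) + 15δ^3 = 71 − 56δ^3.
So δ^3 ≥ 47/56, giving δ ≥ (47/56)^(1/3) ≈ 0.943.

0.943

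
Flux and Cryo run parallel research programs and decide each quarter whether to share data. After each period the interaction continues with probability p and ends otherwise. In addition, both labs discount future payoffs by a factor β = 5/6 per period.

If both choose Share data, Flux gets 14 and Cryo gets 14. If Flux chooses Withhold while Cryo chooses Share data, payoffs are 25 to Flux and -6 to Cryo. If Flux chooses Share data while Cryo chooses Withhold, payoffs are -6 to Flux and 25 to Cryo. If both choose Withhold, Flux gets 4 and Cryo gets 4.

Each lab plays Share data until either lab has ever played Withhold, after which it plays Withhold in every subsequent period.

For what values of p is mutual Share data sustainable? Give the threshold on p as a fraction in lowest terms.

Expected continuation weight on next period's payoff is β·p = 5/6·p, which plays the role of the discount factor.
Cooperation requires 5/6·p ≥ (25−14)/(25−4) = 11/21, hence p ≥ 22/35.

22/35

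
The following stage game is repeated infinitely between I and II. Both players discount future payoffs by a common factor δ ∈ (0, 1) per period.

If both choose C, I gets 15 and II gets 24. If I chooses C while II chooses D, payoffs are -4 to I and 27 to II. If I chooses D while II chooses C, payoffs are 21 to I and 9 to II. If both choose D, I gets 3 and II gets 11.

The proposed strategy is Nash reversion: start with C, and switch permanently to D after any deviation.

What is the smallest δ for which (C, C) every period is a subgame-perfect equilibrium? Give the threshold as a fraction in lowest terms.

I's threshold: (21−15)/(21−3) = 1/3.
II's threshold: (27−24)/(27−11) = 3/16.
1/3 > 3/16, so I binds and δ* = 1/3.

1/3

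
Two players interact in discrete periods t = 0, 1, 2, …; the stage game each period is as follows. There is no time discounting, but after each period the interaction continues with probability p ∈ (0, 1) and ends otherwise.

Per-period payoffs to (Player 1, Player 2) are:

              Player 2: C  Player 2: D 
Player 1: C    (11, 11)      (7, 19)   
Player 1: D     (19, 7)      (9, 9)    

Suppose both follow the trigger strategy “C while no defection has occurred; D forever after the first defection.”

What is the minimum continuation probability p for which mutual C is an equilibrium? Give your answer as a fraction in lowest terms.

4/5

Expected cooperation value is 11 + p·11 + p²·11 + … = 11/(1−p); deviation gives 19 + p·9/(1−p).
11 ≥ 19(1−p) + 9p ⇒ 10p ≥ 8 ⇒ p ≥ 8/10 = 4/5.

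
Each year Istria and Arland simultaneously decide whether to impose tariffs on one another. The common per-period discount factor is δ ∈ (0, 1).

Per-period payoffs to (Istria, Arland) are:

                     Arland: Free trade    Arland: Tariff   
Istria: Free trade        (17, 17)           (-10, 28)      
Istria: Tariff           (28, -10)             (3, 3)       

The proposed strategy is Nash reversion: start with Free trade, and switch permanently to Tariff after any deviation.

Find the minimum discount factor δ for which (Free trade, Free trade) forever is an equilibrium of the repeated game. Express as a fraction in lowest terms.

Cooperation forever yields 17 each period: 17/(1−δ).
Deviating yields 28 once, then 3 forever: 28 + 3δ/(1−δ).
No profitable deviation requires 17/(1−δ) ≥ 28 + 3δ/(1−δ).
Multiplying by (1−δ): 17 ≥ 28(1−δ) + 3δ = 28 − 25δ.
So 25δ ≥ 11, i.e. δ ≥ 11/25.

11/25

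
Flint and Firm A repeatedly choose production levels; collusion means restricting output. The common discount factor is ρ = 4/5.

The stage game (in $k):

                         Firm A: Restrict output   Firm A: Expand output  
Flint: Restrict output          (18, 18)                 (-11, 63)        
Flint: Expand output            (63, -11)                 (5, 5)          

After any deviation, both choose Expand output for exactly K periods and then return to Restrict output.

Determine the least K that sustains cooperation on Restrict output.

9

IC: ρ(1−ρ^K)/(1−ρ) ≥ (63−18)/(18−5) = 45/13.
With ρ = 4/5: need 1 − ρ^K ≥ 45/13·(1−4/5)/(4/5), i.e. ρ^K ≤ 0.1346.
Since (4/5)^8 = 0.1678 and (4/5)^9 = 0.1342, the smallest such K is 9.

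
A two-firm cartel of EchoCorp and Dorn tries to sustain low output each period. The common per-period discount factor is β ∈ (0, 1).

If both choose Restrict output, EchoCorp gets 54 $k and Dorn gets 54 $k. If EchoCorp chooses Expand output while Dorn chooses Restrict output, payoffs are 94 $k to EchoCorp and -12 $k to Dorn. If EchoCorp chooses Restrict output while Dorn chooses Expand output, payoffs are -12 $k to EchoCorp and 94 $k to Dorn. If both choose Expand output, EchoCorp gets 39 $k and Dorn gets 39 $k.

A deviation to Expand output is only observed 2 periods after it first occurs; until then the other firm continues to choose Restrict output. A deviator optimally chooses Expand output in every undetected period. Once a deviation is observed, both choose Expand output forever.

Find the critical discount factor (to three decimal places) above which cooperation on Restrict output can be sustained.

0.853

Deviating for the 2 undetected periods gains 94−54 = 40 per period over cooperation, then loses 54−39 = 15 per period forever once punishment starts.
Gain: 40(1 + β + … + β^1); loss: 15·β^2/(1−β).
No profitable deviation ⇔ 40(1−β^2) ≤ 15·β^2, i.e. β^2 ≥ 40/(40+15) = 8/11.
Hence β ≥ (8/11)^(1/2) ≈ 0.853.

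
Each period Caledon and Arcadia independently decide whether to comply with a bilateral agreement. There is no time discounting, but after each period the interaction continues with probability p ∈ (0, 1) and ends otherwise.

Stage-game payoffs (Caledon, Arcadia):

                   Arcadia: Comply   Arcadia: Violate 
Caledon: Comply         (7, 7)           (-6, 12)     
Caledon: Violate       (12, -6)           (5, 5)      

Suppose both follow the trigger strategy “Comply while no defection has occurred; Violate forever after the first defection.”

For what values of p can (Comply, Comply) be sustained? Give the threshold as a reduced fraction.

With no time discounting, the continuation probability p plays the role of the discount factor.
Grim-trigger IC: 7/(1−p) ≥ 12 + 5p/(1−p) ⇒ p ≥ (12−7)/(12−5) = 5/7.

5/7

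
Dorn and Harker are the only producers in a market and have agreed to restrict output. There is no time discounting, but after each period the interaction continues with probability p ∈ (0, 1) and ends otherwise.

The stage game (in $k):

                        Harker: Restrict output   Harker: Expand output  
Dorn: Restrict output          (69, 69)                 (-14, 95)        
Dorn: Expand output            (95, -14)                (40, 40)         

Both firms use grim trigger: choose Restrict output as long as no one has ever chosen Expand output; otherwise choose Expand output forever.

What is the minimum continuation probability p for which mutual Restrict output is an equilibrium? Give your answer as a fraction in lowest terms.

26/55

Expected cooperation value is 69 + p·69 + p²·69 + … = 69/(1−p); deviation gives 95 + p·40/(1−p).
69 ≥ 95(1−p) + 40p ⇒ 55p ≥ 26 ⇒ p ≥ 26/55.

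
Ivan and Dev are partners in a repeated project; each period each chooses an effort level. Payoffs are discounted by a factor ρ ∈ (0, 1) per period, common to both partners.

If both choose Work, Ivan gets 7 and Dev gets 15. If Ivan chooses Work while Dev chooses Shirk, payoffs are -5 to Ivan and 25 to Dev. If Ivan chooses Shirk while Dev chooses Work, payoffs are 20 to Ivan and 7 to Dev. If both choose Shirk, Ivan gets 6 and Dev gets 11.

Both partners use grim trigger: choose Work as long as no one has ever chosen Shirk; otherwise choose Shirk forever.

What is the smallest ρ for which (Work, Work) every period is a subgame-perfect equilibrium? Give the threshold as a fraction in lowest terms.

13/14

Ivan's threshold: (20−7)/(20−6) = 13/14.
Dev's threshold: (25−15)/(25−11) = 5/7.
13/14 > 5/7, so Ivan binds and ρ* = 13/14.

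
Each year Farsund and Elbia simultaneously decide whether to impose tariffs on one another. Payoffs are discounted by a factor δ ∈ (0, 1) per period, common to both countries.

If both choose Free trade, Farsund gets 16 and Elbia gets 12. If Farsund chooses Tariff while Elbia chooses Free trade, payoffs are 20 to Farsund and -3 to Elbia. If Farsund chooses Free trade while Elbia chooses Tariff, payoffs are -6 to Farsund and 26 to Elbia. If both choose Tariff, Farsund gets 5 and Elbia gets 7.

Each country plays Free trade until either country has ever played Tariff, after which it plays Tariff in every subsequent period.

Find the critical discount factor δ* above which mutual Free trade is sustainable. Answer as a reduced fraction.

For Farsund: deviation gain 20−16 = 4, per-period punishment loss 16−5 = 11. IC gives δ ≥ 4/15.
For Elbia: gain 14, loss 5 per period, so δ ≥ 14/19.
The tighter constraint is Elbia's, so cooperation needs δ ≥ 14/19.

14/19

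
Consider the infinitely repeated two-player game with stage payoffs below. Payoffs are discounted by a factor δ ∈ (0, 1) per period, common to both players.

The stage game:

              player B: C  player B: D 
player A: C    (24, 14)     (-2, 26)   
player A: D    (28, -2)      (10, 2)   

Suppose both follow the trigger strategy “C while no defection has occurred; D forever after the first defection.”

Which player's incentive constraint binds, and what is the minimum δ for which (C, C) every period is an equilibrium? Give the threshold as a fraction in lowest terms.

player B; δ ≥ 1/2

player A: cooperation gives 24 each period; deviation gives 28 once then 10 forever.
  24/(1−δ) ≥ 28 + 10δ/(1−δ) ⇒ δ ≥ 4/18 = 2/9.
player B: cooperation gives 14 each period; deviation gives 26 once then 2 forever.
  δ ≥ 12/24 = 1/2.
Both must hold, so the binding constraint is player B's: δ ≥ 1/2.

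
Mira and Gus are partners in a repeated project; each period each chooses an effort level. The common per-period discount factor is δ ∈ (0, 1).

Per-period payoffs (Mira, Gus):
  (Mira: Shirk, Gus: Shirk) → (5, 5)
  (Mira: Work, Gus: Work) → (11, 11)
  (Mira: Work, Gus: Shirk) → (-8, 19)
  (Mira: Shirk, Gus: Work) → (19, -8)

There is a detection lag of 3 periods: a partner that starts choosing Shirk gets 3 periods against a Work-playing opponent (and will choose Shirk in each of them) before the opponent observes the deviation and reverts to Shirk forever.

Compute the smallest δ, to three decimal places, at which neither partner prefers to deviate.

The best deviation is to choose Shirk for all 3 undetected periods, earning 19 each, then 5 forever once detected.
Deviation value: 19(1−δ^3)/(1−δ) + 5δ^3/(1−δ); cooperation value: 11/(1−δ).
IC: 11 ≥ 19(1−δ^3) + 5δ^3 = 19 − 14δ^3.
So δ^3 ≥ 8/14 = 4/7, giving δ ≥ (4/7)^(1/3) ≈ 0.830.

0.830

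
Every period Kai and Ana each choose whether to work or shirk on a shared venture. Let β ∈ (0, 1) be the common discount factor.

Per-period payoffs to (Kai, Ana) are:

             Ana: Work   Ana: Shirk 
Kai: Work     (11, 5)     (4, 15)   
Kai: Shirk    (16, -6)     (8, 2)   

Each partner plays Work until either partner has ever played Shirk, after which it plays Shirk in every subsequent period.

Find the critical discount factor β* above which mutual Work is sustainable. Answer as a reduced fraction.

For Kai: deviation gain 16−11 = 5, per-period punishment loss 11−8 = 3. IC gives β ≥ 5/8.
For Ana: gain 10, loss 3 per period, so β ≥ 10/13.
The tighter constraint is Ana's, so cooperation needs β ≥ 10/13.

10/13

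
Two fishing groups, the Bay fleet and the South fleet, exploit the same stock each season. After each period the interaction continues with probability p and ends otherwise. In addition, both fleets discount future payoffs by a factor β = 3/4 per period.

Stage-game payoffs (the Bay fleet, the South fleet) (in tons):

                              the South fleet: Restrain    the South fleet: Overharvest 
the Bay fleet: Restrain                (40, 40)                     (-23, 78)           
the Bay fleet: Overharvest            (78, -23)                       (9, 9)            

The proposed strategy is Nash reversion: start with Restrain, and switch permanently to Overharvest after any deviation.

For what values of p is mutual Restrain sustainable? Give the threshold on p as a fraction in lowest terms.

With continuation probability p and discount β, the effective per-period discount factor is βp.
Grim-trigger IC: βp ≥ (78−40)/(78−9) = 38/69.
So p ≥ (38/69)/(3/4) = 152/207.

152/207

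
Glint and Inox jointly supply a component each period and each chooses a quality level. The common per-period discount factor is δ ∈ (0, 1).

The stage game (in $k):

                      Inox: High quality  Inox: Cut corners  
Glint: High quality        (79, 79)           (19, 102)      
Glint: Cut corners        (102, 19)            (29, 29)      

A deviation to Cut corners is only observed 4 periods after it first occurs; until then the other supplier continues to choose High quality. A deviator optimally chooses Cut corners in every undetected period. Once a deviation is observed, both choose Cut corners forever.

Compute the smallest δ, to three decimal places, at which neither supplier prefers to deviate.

0.749

Deviating for the 4 undetected periods gains 102−79 = 23 per period over cooperation, then loses 79−29 = 50 per period forever once punishment starts.
Gain: 23(1 + δ + … + δ^3); loss: 50·δ^4/(1−δ).
No profitable deviation ⇔ 23(1−δ^4) ≤ 50·δ^4, i.e. δ^4 ≥ 23/(23+50) = 23/73.
Hence δ ≥ (23/73)^(1/4) ≈ 0.749.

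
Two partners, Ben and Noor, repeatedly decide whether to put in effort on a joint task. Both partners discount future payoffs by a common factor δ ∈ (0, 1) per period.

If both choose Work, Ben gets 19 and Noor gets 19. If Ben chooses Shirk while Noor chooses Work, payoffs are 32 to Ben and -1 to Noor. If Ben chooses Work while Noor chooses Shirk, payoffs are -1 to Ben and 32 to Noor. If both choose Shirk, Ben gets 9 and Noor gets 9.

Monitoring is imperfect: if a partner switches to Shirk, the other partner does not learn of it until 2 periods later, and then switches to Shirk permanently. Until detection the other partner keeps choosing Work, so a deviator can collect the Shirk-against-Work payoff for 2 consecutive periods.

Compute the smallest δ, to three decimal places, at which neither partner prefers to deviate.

0.752

A deviator earns 32 for 2 periods, then 9 forever; cooperating earns 19 forever. Multiplying the IC by (1−δ):
19 ≥ 32(1−δ^2) + 9δ^2, so 23·δ^2 ≥ 13 and δ^2 ≥ 13/23.
δ ≥ (13/23)^(1/2) ≈ 0.752.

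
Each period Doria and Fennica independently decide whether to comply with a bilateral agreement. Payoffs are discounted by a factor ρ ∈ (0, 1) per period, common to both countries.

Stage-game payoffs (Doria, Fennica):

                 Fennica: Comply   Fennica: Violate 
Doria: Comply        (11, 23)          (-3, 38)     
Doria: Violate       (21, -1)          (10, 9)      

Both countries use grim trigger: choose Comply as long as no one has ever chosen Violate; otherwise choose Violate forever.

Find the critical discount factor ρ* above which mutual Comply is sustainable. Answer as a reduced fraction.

10/11

Doria: cooperation gives 11 each period; deviation gives 21 once then 10 forever.
  11/(1−ρ) ≥ 21 + 10ρ/(1−ρ) ⇒ ρ ≥ 10/11.
Fennica: cooperation gives 23 each period; deviation gives 38 once then 9 forever.
  ρ ≥ 15/29.
Both must hold, so the binding constraint is Doria's: ρ ≥ 10/11.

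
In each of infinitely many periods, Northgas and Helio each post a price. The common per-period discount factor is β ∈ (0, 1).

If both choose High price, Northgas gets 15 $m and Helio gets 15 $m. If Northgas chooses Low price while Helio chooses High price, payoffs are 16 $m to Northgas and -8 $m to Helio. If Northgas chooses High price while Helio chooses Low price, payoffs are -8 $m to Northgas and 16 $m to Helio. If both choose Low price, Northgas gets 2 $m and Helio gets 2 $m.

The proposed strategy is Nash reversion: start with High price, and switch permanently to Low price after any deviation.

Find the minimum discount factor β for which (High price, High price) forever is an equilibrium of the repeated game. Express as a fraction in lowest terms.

1/14

15/(1−β) ≥ 16 + 2β/(1−β)
15 ≥ 16 − 14β
β ≥ 1/14.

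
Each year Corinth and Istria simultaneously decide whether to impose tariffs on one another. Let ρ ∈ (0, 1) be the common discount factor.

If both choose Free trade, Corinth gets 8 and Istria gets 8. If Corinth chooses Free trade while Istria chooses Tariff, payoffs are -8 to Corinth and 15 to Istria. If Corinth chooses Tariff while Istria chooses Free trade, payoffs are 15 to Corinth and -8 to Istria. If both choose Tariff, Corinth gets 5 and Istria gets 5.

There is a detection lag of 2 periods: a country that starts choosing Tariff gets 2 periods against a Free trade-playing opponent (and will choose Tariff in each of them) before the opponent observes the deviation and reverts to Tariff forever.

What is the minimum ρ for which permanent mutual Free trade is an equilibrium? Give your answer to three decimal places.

A deviator earns 15 for 2 periods, then 5 forever; cooperating earns 8 forever. Multiplying the IC by (1−ρ):
8 ≥ 15(1−ρ^2) + 5ρ^2, so 10·ρ^2 ≥ 7 and ρ^2 ≥ 7/10.
ρ ≥ (7/10)^(1/2) ≈ 0.837.

0.837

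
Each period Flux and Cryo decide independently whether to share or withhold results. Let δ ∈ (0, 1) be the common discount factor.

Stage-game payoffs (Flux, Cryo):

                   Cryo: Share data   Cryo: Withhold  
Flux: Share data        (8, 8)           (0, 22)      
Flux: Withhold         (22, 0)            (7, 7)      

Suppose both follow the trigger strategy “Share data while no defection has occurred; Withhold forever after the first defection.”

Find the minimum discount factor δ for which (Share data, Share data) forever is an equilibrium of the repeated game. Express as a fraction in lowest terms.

One-period gain from deviating is 22 − 8 = 14. The loss is 8 − 7 = 1 in every subsequent period, with present value 1·δ/(1−δ).
Deviation is unprofitable when 1·δ/(1−δ) ≥ 14, i.e. δ/(1−δ) ≥ 14.
Equivalently δ ≥ 14/(14+1) = 14/15.

14/15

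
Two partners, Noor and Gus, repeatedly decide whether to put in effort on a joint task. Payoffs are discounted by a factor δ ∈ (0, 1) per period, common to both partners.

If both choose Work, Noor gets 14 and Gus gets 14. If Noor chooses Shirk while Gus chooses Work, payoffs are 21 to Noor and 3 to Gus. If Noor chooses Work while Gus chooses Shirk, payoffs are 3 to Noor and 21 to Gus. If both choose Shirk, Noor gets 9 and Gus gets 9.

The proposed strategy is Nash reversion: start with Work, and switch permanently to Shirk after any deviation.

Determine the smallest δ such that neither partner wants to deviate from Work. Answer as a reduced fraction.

7/12

Under grim trigger the critical discount factor is (T−C)/(T−P) with T = 21, C = 14, P = 9.
δ* = (21−14)/(21−9) = 7/12.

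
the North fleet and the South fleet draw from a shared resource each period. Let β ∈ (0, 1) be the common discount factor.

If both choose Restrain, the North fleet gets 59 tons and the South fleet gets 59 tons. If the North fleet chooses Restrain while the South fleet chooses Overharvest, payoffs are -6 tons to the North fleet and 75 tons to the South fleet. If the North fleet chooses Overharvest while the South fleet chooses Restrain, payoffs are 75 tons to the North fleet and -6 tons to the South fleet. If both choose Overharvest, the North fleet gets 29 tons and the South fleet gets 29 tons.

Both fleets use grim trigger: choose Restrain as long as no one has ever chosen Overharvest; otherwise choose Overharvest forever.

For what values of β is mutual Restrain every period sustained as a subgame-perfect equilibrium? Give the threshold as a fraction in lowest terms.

Cooperation forever yields 59 each period: 59/(1−β).
Deviating yields 75 once, then 29 forever: 75 + 29β/(1−β).
No profitable deviation requires 59/(1−β) ≥ 75 + 29β/(1−β).
Multiplying by (1−β): 59 ≥ 75(1−β) + 29β = 75 − 46β.
So 46β ≥ 16, i.e. β ≥ 16/46 = 8/23.

8/23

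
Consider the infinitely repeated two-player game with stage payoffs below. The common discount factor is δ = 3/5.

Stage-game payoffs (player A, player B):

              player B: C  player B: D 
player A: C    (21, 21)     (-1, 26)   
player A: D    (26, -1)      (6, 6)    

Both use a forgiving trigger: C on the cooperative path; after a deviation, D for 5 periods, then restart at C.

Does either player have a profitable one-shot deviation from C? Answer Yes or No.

IC: δ+…+δ^5 ≥ (26−21)/(21−6) = 1/3.
At δ = 3/5: partial sum = 1.3834 ≥ 0.3333. Cooperation sustainable.

No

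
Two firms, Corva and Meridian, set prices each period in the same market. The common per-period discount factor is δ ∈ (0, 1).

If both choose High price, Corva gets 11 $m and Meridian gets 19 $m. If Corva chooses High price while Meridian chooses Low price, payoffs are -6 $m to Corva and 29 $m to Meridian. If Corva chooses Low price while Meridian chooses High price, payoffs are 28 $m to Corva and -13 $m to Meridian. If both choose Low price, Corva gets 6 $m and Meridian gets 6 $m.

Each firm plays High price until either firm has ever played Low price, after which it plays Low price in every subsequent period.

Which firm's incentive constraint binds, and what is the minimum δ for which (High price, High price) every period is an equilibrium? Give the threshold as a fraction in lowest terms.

For Corva: deviation gain 28−11 = 17, per-period punishment loss 11−6 = 5. IC gives δ ≥ 17/22.
For Meridian: gain 10, loss 13 per period, so δ ≥ 10/23.
The tighter constraint is Corva's, so cooperation needs δ ≥ 17/22.

Corva; δ ≥ 17/22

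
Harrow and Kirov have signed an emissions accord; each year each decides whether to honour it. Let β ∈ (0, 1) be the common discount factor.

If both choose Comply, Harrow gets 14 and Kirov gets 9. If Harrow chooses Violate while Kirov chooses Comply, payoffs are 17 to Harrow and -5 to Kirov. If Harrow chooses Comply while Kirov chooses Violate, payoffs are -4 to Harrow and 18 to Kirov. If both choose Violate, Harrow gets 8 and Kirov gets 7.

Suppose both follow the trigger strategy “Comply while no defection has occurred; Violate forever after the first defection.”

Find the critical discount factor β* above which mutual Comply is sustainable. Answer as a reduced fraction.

9/11

Harrow's threshold: (17−14)/(17−8) = 1/3.
Kirov's threshold: (18−9)/(18−7) = 9/11.
1/3 < 9/11, so Kirov binds and β* = 9/11.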